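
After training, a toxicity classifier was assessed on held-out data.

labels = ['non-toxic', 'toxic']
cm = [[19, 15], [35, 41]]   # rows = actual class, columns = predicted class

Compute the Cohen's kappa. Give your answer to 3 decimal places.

0.085

Observed agreement pₒ = trace/N = 60/110 = 0.5455
Expected agreement pₑ = Σ (rowᵢ·colᵢ)/N² = (34·54 + 76·56)/110² = 0.5035
κ = (pₒ − pₑ)/(1 − pₑ) = (0.5455 − 0.5035)/(1 − 0.5035) = 0.085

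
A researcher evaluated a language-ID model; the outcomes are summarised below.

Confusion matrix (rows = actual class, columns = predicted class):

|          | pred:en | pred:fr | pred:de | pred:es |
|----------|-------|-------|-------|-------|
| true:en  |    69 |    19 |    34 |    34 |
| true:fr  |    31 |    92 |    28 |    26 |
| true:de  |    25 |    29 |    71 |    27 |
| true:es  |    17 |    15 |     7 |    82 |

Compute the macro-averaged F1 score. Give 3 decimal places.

0.517

Per-class F1 score (2·TP/(2·TP+FP+FN)):
  en: TP=69, FP=31+25+17=73, FN=19+34+34=87 → 138/298 = 0.4631
  fr: TP=92, FP=19+29+15=63, FN=31+28+26=85 → 184/332 = 0.5542
  de: TP=71, FP=34+28+7=69, FN=25+29+27=81 → 142/292 = 0.4863
  es: TP=82, FP=34+26+27=87, FN=17+15+7=39 → 164/290 = 0.5655
Macro-F1 score = mean = (0.4631 + 0.5542 + 0.4863 + 0.5655) / 4 = 0.517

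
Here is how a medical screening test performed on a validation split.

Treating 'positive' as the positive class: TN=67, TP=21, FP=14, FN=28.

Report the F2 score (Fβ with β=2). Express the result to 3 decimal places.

Fβ = (1+β²)·TP / ((1+β²)·TP + β²·FN + FP), with β²=4
= 5·21 / (5·21 + 4·28 + 14) = 0.455

0.455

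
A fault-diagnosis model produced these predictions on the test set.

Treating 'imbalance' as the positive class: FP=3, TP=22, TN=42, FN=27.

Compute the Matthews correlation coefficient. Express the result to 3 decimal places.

0.432

MCC = (TP·TN − FP·FN) / √((TP+FP)(TP+FN)(TN+FP)(TN+FN))
Numerator = 22·42 − 3·27 = 843
Denominator = √(25·49·45·69) = √3803625 = 1950.2884
MCC = 843 / 1950.2884 = 0.432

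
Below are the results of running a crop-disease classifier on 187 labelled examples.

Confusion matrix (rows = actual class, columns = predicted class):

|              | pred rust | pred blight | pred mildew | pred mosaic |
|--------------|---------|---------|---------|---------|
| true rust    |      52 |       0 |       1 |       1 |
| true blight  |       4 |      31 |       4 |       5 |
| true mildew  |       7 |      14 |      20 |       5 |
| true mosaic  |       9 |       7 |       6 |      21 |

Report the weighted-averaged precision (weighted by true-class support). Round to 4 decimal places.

Per-class precision (TP/(TP+FP)):
  rust: TP=52, FP=4+7+9=20 → 52/72 = 0.72222
  blight: TP=31, FP=0+14+7=21 → 31/52 = 0.59615
  mildew: TP=20, FP=1+4+6=11 → 20/31 = 0.64516
  mosaic: TP=21, FP=1+5+5=11 → 21/32 = 0.65625
Weighted-precision = Σ (supportᵢ/N)·precisionᵢ with N=187: (54/187)·0.72222 + (44/187)·0.59615 + (46/187)·0.64516 + (43/187)·0.65625 = 0.6584

0.6584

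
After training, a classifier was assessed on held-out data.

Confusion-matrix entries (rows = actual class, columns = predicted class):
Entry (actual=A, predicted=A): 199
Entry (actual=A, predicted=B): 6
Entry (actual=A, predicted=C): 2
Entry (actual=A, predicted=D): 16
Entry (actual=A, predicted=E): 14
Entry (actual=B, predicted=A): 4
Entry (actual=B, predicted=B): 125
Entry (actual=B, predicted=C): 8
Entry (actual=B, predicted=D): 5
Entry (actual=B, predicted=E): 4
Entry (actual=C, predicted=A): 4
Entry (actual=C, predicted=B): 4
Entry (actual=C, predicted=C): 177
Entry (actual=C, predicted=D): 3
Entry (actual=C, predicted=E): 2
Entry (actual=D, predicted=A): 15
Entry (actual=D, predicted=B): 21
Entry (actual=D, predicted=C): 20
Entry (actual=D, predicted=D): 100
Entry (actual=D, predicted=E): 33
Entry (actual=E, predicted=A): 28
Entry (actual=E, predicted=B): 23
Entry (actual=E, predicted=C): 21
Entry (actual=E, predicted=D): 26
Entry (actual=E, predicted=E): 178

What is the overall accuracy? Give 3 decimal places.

0.750

Accuracy = trace / total = (199+125+177+100+178=779) / 1038 = 779/1038 = 0.750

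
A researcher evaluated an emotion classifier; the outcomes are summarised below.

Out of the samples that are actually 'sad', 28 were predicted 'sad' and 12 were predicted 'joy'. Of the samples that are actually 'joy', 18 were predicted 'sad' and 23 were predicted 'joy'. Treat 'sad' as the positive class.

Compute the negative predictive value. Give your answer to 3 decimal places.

NPV = TN/(TN+FN) = 23/(23+12) = 0.657

0.657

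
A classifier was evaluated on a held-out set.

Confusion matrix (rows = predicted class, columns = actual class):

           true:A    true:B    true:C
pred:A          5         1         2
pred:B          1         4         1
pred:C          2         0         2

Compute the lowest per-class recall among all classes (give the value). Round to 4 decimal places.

0.4000

Per-class recall (TP/(TP+FN)):
  A: TP=5, FN=1+2=3 → 5/8 = 0.62500
  B: TP=4, FN=1+0=1 → 4/5 = 0.80000
  C: TP=2, FN=2+1=3 → 2/5 = 0.40000
Lowest is class 'C' with recall = 0.4000.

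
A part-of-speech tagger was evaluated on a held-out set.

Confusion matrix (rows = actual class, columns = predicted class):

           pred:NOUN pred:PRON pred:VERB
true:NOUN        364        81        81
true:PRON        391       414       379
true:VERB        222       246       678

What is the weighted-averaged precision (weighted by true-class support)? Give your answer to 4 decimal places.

Per-class precision (TP/(TP+FP)):
  NOUN: TP=364, FP=391+222=613 → 364/977 = 0.37257
  PRON: TP=414, FP=81+246=327 → 414/741 = 0.55870
  VERB: TP=678, FP=81+379=460 → 678/1138 = 0.59578
Weighted-precision = Σ (supportᵢ/N)·precisionᵢ with N=2856: (526/2856)·0.37257 + (1184/2856)·0.55870 + (1146/2856)·0.59578 = 0.5393

0.5393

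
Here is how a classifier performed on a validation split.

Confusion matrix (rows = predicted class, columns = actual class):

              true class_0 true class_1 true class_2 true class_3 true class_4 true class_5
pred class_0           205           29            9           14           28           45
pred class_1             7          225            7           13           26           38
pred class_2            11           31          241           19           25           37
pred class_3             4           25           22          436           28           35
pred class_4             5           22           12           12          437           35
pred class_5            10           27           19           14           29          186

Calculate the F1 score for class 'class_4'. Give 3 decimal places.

Take TP from the diagonal, FP from the rest of the 'class_4' prediction marginal, FN from the rest of the 'class_4' actual marginal.
F1 score = 2·TP/(2·TP+FP+FN).
class_4: TP=437, FP=5+22+12+12+35=86, FN=28+26+25+28+29=136 → 874/1096 = 0.7974

0.797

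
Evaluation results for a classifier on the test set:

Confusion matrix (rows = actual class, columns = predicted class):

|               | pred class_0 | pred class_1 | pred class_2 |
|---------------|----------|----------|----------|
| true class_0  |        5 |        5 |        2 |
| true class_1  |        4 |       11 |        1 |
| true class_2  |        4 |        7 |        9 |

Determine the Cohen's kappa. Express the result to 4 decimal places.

0.2831

Observed agreement pₒ = trace/N = 25/48 = 0.52083
Expected agreement pₑ = Σ (rowᵢ·colᵢ)/N² = (12·13 + 16·23 + 20·12)/48² = 0.33160
κ = (pₒ − pₑ)/(1 − pₑ) = (0.52083 − 0.33160)/(1 − 0.33160) = 0.2831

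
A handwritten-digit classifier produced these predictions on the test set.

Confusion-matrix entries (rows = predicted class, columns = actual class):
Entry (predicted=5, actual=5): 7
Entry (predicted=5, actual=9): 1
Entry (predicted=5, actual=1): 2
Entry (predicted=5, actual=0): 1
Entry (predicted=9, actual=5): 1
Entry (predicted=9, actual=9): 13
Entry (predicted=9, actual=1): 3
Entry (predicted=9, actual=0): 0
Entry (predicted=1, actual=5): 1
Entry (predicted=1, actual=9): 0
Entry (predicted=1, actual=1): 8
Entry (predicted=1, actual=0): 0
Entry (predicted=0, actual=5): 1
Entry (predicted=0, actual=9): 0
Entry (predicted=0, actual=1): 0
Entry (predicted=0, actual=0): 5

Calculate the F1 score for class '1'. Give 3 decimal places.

One-vs-rest for '1': TP = diagonal; FP = other classes predicted '1'; FN = '1' predicted as other.
F1 score = 2·TP/(2·TP+FP+FN).
1: TP=8, FP=1+0+0=1, FN=2+3+0=5 → 16/22 = 0.7273

0.727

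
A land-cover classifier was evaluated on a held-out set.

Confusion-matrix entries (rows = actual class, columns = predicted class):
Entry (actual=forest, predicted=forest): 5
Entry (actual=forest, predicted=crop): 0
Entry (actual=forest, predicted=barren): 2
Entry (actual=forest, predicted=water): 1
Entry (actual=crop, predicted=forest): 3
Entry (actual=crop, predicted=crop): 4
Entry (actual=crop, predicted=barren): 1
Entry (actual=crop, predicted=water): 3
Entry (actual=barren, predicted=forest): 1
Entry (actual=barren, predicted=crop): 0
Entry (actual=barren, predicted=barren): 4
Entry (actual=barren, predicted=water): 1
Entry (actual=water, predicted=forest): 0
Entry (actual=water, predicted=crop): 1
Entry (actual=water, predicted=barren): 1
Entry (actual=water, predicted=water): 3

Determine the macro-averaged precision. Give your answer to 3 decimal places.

0.558

Per-class precision (TP/(TP+FP)):
  forest: TP=5, FP=3+1+0=4 → 5/9 = 0.5556
  crop: TP=4, FP=0+0+1=1 → 4/5 = 0.8000
  barren: TP=4, FP=2+1+1=4 → 4/8 = 0.5000
  water: TP=3, FP=1+3+1=5 → 3/8 = 0.3750
Macro-precision = mean = (0.5556 + 0.8000 + 0.5000 + 0.3750) / 4 = 0.558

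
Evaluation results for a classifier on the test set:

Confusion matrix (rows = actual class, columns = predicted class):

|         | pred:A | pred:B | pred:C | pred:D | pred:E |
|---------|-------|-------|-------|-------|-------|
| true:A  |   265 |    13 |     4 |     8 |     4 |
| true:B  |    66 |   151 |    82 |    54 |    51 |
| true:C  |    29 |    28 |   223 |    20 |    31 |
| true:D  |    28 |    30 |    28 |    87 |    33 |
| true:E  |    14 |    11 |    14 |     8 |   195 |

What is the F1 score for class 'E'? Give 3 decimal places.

0.701

F1 score = 2·TP/(2·TP+FP+FN).
E: TP=195, FP=4+51+31+33=119, FN=14+11+14+8=47 → 390/556 = 0.7014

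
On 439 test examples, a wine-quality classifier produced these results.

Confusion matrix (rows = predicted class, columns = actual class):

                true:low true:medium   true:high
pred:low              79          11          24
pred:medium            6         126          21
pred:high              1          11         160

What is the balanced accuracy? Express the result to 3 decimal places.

0.850

Balanced accuracy = mean of per-class recall.
  low: recall = 79/86 = 0.9186
  medium: recall = 126/148 = 0.8514
  high: recall = 160/205 = 0.7805
Mean = (0.9186 + 0.8514 + 0.7805) / 3 = 0.850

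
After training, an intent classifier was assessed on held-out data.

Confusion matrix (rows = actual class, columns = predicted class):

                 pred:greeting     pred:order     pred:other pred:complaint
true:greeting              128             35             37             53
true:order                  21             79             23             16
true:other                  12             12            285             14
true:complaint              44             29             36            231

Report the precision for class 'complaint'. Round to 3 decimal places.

Take TP from the diagonal, FP from the rest of the 'complaint' prediction marginal, FN from the rest of the 'complaint' actual marginal.
precision = TP/(TP+FP).
complaint: TP=231, FP=53+16+14=83 → 231/314 = 0.7357

0.736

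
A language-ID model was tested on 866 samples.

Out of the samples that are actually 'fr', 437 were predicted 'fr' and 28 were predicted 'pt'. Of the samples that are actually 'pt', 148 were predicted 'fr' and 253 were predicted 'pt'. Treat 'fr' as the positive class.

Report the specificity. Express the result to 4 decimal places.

Specificity = TN/(TN+FP) = 253/(253+148) = 0.6309

0.6309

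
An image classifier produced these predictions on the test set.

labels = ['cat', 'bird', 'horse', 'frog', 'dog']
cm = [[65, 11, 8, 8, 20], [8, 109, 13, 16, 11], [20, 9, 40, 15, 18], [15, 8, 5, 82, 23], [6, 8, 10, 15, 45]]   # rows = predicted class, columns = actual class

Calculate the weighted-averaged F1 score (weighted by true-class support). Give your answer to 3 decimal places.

0.578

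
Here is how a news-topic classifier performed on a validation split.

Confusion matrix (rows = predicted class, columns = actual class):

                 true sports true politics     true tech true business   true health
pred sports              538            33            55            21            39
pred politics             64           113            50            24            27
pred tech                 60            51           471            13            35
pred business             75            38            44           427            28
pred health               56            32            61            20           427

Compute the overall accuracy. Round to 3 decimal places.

0.705

Accuracy = trace / total = (538+113+471+427+427=1976) / 2802 = 1976/2802 = 0.705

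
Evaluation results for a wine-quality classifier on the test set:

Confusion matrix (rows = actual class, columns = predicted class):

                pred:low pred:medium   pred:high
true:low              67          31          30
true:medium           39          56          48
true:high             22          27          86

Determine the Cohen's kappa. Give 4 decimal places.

Observed agreement pₒ = trace/N = 209/406 = 0.51478
Expected agreement pₑ = Σ (rowᵢ·colᵢ)/N² = (128·128 + 143·114 + 135·164)/406² = 0.33261
κ = (pₒ − pₑ)/(1 − pₑ) = (0.51478 − 0.33261)/(1 − 0.33261) = 0.2730

0.2730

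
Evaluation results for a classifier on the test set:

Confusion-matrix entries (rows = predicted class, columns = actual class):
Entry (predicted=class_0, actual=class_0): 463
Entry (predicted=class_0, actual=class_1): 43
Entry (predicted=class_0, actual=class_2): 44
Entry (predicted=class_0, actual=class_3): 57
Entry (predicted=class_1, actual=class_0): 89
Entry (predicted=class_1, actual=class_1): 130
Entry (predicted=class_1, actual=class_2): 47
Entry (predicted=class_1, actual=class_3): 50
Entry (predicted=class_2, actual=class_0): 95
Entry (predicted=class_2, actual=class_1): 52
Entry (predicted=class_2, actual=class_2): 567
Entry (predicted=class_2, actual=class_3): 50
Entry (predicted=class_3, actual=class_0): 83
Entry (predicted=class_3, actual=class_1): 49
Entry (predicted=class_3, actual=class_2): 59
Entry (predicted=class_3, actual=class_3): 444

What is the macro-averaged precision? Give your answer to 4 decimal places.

Per-class precision (TP/(TP+FP)):
  class_0: TP=463, FP=43+44+57=144 → 463/607 = 0.76277
  class_1: TP=130, FP=89+47+50=186 → 130/316 = 0.41139
  class_2: TP=567, FP=95+52+50=197 → 567/764 = 0.74215
  class_3: TP=444, FP=83+49+59=191 → 444/635 = 0.69921
Macro-precision = mean = (0.76277 + 0.41139 + 0.74215 + 0.69921) / 4 = 0.6539

0.6539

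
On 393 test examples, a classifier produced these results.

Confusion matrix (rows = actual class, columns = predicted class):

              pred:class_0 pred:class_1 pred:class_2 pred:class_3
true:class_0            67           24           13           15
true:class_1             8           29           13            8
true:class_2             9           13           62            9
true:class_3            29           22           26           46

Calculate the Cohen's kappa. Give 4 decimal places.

0.3580

Observed agreement pₒ = trace/N = 204/393 = 0.51908
Expected agreement pₑ = Σ (rowᵢ·colᵢ)/N² = (119·113 + 58·88 + 93·114 + 123·78)/393² = 0.25087
κ = (pₒ − pₑ)/(1 − pₑ) = (0.51908 − 0.25087)/(1 − 0.25087) = 0.3580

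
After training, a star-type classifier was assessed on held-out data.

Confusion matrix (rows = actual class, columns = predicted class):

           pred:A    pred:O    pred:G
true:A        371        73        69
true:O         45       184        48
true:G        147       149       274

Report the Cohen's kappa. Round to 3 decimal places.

0.411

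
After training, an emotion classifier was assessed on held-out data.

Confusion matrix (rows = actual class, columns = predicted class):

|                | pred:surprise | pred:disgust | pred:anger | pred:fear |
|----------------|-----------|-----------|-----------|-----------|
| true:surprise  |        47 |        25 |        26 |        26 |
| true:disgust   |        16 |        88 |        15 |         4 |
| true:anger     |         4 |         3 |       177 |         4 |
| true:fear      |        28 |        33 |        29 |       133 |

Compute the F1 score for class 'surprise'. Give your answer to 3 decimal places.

0.429

Treat 'surprise' as positive and all other classes as negative.
F1 score = 2·TP/(2·TP+FP+FN).
surprise: TP=47, FP=16+4+28=48, FN=25+26+26=77 → 94/219 = 0.4292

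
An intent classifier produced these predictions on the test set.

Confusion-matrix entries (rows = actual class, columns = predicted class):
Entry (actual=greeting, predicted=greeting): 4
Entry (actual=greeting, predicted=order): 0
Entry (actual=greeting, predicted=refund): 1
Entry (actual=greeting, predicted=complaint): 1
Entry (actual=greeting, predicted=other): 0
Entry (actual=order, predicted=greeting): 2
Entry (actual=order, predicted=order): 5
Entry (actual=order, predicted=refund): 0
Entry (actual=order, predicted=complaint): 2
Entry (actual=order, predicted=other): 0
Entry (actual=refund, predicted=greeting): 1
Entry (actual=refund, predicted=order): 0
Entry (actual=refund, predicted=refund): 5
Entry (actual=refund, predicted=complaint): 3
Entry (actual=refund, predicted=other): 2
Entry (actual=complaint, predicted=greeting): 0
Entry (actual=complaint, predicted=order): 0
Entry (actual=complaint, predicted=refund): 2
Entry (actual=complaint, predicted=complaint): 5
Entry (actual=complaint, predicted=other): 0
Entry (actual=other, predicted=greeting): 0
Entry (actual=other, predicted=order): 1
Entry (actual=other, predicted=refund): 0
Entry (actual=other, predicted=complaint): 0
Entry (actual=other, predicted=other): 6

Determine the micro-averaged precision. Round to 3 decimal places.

Micro-averaging pools counts across classes: ΣTP=25, ΣFP=15, ΣFN=15.
Micro-precision = TP/(TP+FP) on pooled counts = 0.625 (equals overall accuracy in single-label multiclass).

0.625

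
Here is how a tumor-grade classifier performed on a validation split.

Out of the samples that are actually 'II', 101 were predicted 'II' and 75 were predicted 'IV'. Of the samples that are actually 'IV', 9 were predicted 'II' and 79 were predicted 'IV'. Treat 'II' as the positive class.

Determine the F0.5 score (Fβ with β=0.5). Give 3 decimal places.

0.820

Fβ = (1+β²)·TP / ((1+β²)·TP + β²·FN + FP), with β²=1/4
= 1.25·101 / (1.25·101 + 0.25·75 + 9) = 0.820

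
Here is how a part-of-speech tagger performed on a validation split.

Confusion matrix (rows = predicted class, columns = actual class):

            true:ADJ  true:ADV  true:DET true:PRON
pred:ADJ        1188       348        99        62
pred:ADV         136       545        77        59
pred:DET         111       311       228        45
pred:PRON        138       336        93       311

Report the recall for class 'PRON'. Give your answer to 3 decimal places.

Treat 'PRON' as positive and all other classes as negative.
recall = TP/(TP+FN).
PRON: TP=311, FN=62+59+45=166 → 311/477 = 0.6520

0.652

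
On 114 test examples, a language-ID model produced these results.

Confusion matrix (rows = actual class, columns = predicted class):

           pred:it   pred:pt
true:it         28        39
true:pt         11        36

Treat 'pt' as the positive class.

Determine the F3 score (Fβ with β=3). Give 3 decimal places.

0.723

Fβ = (1+β²)·TP / ((1+β²)·TP + β²·FN + FP), with β²=9
= 10·36 / (10·36 + 9·11 + 39) = 0.723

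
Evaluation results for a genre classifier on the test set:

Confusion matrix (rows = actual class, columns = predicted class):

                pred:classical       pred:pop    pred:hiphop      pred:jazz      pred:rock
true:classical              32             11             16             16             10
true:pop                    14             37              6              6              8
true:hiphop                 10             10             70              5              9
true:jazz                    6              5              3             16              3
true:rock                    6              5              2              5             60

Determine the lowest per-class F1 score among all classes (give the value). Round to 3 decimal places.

Per-class F1 score (2·TP/(2·TP+FP+FN)):
  classical: TP=32, FP=14+10+6+6=36, FN=11+16+16+10=53 → 64/153 = 0.4183
  pop: TP=37, FP=11+10+5+5=31, FN=14+6+6+8=34 → 74/139 = 0.5324
  hiphop: TP=70, FP=16+6+3+2=27, FN=10+10+5+9=34 → 140/201 = 0.6965
  jazz: TP=16, FP=16+6+5+5=32, FN=6+5+3+3=17 → 32/81 = 0.3951
  rock: TP=60, FP=10+8+9+3=30, FN=6+5+2+5=18 → 120/168 = 0.7143
Lowest is class 'jazz' with F1 score = 0.395.

0.395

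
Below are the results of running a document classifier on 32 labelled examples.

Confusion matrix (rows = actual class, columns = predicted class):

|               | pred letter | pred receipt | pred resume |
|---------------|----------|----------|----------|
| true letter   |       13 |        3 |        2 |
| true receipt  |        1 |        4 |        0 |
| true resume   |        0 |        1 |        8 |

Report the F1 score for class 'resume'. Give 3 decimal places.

0.842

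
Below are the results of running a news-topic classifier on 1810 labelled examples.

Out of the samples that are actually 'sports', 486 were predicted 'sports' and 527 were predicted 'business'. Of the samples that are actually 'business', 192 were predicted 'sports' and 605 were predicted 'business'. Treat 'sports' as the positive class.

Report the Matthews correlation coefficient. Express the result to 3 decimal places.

MCC = (TP·TN − FP·FN) / √((TP+FP)(TP+FN)(TN+FP)(TN+FN))
Numerator = 486·605 − 192·527 = 192846
Denominator = √(678·1013·797·1132) = √619646338056 = 787176.1798
MCC = 192846 / 787176.1798 = 0.245

0.245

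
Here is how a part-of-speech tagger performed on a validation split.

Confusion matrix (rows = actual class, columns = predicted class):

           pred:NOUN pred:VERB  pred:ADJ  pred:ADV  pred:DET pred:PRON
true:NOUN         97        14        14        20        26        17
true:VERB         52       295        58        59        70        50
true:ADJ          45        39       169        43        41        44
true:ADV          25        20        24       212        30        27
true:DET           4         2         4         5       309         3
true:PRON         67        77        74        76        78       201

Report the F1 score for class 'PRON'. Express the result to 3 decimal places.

One-vs-rest for 'PRON': TP = diagonal; FP = other classes predicted 'PRON'; FN = 'PRON' predicted as other.
F1 score = 2·TP/(2·TP+FP+FN).
PRON: TP=201, FP=17+50+44+27+3=141, FN=67+77+74+76+78=372 → 402/915 = 0.4393

0.439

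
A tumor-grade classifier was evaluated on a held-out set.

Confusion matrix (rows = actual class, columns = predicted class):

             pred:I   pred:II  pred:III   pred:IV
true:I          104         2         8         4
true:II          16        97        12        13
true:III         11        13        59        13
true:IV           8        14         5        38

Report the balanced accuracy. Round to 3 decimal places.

Balanced accuracy = mean of per-class recall.
  I: recall = 104/118 = 0.8814
  II: recall = 97/138 = 0.7029
  III: recall = 59/96 = 0.6146
  IV: recall = 38/65 = 0.5846
Mean = (0.8814 + 0.7029 + 0.6146 + 0.5846) / 4 = 0.696

0.696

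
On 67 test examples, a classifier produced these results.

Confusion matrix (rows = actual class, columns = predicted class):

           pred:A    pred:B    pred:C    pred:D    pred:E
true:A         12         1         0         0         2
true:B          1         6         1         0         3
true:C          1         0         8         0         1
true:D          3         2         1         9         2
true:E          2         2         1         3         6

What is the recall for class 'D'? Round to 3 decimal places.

One-vs-rest for 'D': TP = diagonal; FP = other classes predicted 'D'; FN = 'D' predicted as other.
recall = TP/(TP+FN).
D: TP=9, FN=3+2+1+2=8 → 9/17 = 0.5294

0.529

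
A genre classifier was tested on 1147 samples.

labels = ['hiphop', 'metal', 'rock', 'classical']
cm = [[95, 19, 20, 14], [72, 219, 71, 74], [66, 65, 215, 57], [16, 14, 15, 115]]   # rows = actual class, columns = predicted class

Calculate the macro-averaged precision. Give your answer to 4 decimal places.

0.5461

Per-class precision (TP/(TP+FP)):
  hiphop: TP=95, FP=72+66+16=154 → 95/249 = 0.38153
  metal: TP=219, FP=19+65+14=98 → 219/317 = 0.69085
  rock: TP=215, FP=20+71+15=106 → 215/321 = 0.66978
  classical: TP=115, FP=14+74+57=145 → 115/260 = 0.44231
Macro-precision = mean = (0.38153 + 0.69085 + 0.66978 + 0.44231) / 4 = 0.5461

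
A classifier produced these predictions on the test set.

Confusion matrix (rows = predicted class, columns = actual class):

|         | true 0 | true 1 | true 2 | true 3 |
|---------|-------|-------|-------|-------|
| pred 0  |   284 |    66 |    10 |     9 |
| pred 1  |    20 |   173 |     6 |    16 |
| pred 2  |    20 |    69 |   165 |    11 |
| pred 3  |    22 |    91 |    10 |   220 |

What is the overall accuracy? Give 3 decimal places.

0.706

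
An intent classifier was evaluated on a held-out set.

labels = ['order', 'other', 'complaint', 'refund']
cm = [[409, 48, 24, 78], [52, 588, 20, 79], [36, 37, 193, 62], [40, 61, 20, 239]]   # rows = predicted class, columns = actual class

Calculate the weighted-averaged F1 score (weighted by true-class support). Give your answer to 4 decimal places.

Per-class F1 score (2·TP/(2·TP+FP+FN)):
  order: TP=409, FP=48+24+78=150, FN=52+36+40=128 → 818/1096 = 0.74635
  other: TP=588, FP=52+20+79=151, FN=48+37+61=146 → 1176/1473 = 0.79837
  complaint: TP=193, FP=36+37+62=135, FN=24+20+20=64 → 386/585 = 0.65983
  refund: TP=239, FP=40+61+20=121, FN=78+79+62=219 → 478/818 = 0.58435
Weighted-F1 score = Σ (supportᵢ/N)·F1 scoreᵢ with N=1986: (537/1986)·0.74635 + (734/1986)·0.79837 + (257/1986)·0.65983 + (458/1986)·0.58435 = 0.7170

0.7170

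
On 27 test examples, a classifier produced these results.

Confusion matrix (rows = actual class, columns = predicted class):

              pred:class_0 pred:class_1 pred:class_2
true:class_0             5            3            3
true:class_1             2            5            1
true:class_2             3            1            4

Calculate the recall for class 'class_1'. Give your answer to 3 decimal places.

recall = TP/(TP+FN).
class_1: TP=5, FN=2+1=3 → 5/8 = 0.6250

0.625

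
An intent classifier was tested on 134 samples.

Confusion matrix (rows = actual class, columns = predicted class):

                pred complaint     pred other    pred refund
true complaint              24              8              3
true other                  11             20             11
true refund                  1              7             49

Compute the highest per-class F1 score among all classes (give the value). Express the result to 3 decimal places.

0.817

Per-class F1 score (2·TP/(2·TP+FP+FN)):
  complaint: TP=24, FP=11+1=12, FN=8+3=11 → 48/71 = 0.6761
  other: TP=20, FP=8+7=15, FN=11+11=22 → 40/77 = 0.5195
  refund: TP=49, FP=3+11=14, FN=1+7=8 → 98/120 = 0.8167
Highest is class 'refund' with F1 score = 0.817.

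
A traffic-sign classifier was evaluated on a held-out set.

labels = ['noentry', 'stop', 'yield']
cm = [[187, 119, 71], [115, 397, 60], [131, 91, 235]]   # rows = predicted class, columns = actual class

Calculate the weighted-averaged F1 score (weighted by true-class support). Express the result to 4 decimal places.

0.5816

Per-class F1 score (2·TP/(2·TP+FP+FN)):
  noentry: TP=187, FP=119+71=190, FN=115+131=246 → 374/810 = 0.46173
  stop: TP=397, FP=115+60=175, FN=119+91=210 → 794/1179 = 0.67345
  yield: TP=235, FP=131+91=222, FN=71+60=131 → 470/823 = 0.57108
Weighted-F1 score = Σ (supportᵢ/N)·F1 scoreᵢ with N=1406: (433/1406)·0.46173 + (607/1406)·0.67345 + (366/1406)·0.57108 = 0.5816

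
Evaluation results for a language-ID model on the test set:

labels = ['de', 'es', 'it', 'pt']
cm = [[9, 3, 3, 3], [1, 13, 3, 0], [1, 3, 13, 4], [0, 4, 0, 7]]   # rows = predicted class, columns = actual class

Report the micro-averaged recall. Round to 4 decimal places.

Micro-averaging pools counts across classes: ΣTP=42, ΣFP=25, ΣFN=25.
Micro-recall = TP/(TP+FN) on pooled counts = 0.6269 (equals overall accuracy in single-label multiclass).

0.6269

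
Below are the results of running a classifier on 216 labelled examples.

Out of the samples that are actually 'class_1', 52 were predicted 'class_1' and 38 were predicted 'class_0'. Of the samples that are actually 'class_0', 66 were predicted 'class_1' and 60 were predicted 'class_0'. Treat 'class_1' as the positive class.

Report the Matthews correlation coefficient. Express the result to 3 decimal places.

0.053

MCC = (TP·TN − FP·FN) / √((TP+FP)(TP+FN)(TN+FP)(TN+FN))
Numerator = 52·60 − 66·38 = 612
Denominator = √(118·90·126·98) = √131135760 = 11451.4523
MCC = 612 / 11451.4523 = 0.053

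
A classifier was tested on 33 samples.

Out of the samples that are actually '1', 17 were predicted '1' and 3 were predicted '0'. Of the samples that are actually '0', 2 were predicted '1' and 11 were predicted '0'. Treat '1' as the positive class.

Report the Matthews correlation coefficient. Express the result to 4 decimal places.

MCC = (TP·TN − FP·FN) / √((TP+FP)(TP+FN)(TN+FP)(TN+FN))
Numerator = 17·11 − 2·3 = 181
Denominator = √(19·20·13·14) = √69160 = 262.9829
MCC = 181 / 262.9829 = 0.6883

0.6883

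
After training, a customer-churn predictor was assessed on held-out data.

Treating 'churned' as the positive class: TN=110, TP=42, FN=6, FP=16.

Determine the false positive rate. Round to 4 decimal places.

FPR = FP/(FP+TN) = 16/(16+110) = 0.1270

0.1270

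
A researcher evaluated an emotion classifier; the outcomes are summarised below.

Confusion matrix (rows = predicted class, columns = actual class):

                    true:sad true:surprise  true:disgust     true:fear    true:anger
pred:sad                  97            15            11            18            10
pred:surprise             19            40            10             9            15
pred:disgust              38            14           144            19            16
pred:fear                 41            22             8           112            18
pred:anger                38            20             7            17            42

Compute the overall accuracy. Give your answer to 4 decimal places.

Accuracy = trace / total = (97+40+144+112+42=435) / 800 = 435/800 = 0.5438

0.5438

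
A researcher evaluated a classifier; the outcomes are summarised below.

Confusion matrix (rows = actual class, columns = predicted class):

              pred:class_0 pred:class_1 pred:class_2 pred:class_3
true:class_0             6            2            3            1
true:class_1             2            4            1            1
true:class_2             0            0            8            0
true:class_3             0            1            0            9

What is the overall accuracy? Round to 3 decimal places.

0.711

Accuracy = trace / total = (6+4+8+9=27) / 38 = 27/38 = 0.711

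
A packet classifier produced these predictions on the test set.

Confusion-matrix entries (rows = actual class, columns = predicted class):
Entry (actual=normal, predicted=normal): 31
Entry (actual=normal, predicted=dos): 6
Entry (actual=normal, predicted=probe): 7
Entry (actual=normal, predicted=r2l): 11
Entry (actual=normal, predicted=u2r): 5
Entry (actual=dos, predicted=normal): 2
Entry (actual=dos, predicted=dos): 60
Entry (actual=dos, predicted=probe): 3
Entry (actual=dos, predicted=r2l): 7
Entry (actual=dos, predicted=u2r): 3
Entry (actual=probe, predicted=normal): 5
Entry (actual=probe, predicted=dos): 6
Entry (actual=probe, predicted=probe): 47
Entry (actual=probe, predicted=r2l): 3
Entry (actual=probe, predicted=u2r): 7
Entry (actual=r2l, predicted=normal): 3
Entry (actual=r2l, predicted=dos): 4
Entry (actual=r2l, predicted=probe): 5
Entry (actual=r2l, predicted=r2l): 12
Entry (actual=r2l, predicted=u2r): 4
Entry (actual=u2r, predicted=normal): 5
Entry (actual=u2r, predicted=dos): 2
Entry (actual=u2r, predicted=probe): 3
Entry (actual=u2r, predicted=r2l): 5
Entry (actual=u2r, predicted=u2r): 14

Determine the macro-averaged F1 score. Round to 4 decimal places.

Per-class F1 score (2·TP/(2·TP+FP+FN)):
  normal: TP=31, FP=2+5+3+5=15, FN=6+7+11+5=29 → 62/106 = 0.58491
  dos: TP=60, FP=6+6+4+2=18, FN=2+3+7+3=15 → 120/153 = 0.78431
  probe: TP=47, FP=7+3+5+3=18, FN=5+6+3+7=21 → 94/133 = 0.70677
  r2l: TP=12, FP=11+7+3+5=26, FN=3+4+5+4=16 → 24/66 = 0.36364
  u2r: TP=14, FP=5+3+7+4=19, FN=5+2+3+5=15 → 28/62 = 0.45161
Macro-F1 score = mean = (0.58491 + 0.78431 + 0.70677 + 0.36364 + 0.45161) / 5 = 0.5782

0.5782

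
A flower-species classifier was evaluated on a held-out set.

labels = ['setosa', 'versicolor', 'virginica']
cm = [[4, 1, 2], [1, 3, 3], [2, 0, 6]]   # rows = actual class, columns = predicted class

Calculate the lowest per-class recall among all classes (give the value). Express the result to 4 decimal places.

Per-class recall (TP/(TP+FN)):
  setosa: TP=4, FN=1+2=3 → 4/7 = 0.57143
  versicolor: TP=3, FN=1+3=4 → 3/7 = 0.42857
  virginica: TP=6, FN=2+0=2 → 6/8 = 0.75000
Lowest is class 'versicolor' with recall = 0.4286.

0.4286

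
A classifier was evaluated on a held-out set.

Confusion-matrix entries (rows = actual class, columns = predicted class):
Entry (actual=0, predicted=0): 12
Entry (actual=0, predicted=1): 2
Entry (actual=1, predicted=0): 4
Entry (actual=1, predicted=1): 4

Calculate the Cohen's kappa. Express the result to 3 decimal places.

Observed agreement pₒ = trace/N = 16/22 = 0.7273
Expected agreement pₑ = Σ (rowᵢ·colᵢ)/N² = (14·16 + 8·6)/22² = 0.5620
κ = (pₒ − pₑ)/(1 − pₑ) = (0.7273 − 0.5620)/(1 − 0.5620) = 0.377

0.377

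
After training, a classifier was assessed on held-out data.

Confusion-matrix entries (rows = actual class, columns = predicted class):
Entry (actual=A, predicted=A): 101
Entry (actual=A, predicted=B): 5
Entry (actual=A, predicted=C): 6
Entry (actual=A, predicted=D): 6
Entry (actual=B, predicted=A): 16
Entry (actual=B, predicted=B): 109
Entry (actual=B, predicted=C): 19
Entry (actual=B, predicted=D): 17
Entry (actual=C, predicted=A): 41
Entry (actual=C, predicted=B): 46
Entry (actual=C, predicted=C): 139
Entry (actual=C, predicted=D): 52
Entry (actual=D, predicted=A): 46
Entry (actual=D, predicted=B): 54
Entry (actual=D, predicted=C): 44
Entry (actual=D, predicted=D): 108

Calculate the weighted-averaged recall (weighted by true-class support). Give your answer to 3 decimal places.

0.565

Per-class recall (TP/(TP+FN)):
  A: TP=101, FN=5+6+6=17 → 101/118 = 0.8559
  B: TP=109, FN=16+19+17=52 → 109/161 = 0.6770
  C: TP=139, FN=41+46+52=139 → 139/278 = 0.5000
  D: TP=108, FN=46+54+44=144 → 108/252 = 0.4286
Weighted-recall = Σ (supportᵢ/N)·recallᵢ with N=809: (118/809)·0.8559 + (161/809)·0.6770 + (278/809)·0.5000 + (252/809)·0.4286 = 0.565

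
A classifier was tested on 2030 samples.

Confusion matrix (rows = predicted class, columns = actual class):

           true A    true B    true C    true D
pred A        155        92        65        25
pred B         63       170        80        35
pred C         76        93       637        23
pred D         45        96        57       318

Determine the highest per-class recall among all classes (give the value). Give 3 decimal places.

Per-class recall (TP/(TP+FN)):
  A: TP=155, FN=63+76+45=184 → 155/339 = 0.4572
  B: TP=170, FN=92+93+96=281 → 170/451 = 0.3769
  C: TP=637, FN=65+80+57=202 → 637/839 = 0.7592
  D: TP=318, FN=25+35+23=83 → 318/401 = 0.7930
Highest is class 'D' with recall = 0.793.

0.793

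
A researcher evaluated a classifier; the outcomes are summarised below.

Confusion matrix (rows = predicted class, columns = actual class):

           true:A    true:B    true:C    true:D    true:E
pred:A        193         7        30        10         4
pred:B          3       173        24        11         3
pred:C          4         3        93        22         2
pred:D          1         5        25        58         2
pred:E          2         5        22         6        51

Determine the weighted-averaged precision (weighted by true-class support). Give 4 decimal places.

Per-class precision (TP/(TP+FP)):
  A: TP=193, FP=7+30+10+4=51 → 193/244 = 0.79098
  B: TP=173, FP=3+24+11+3=41 → 173/214 = 0.80841
  C: TP=93, FP=4+3+22+2=31 → 93/124 = 0.75000
  D: TP=58, FP=1+5+25+2=33 → 58/91 = 0.63736
  E: TP=51, FP=2+5+22+6=35 → 51/86 = 0.59302
Weighted-precision = Σ (supportᵢ/N)·precisionᵢ with N=759: (203/759)·0.79098 + (193/759)·0.80841 + (194/759)·0.75000 + (107/759)·0.63736 + (62/759)·0.59302 = 0.7471

0.7471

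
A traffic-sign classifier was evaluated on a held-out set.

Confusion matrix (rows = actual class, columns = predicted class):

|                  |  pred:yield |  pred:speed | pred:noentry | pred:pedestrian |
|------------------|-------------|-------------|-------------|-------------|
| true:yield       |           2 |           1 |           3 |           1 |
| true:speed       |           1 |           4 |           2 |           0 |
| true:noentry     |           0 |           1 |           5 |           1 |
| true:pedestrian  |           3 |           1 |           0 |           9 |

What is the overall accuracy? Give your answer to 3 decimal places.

0.588

Accuracy = trace / total = (2+4+5+9=20) / 34 = 20/34 = 0.588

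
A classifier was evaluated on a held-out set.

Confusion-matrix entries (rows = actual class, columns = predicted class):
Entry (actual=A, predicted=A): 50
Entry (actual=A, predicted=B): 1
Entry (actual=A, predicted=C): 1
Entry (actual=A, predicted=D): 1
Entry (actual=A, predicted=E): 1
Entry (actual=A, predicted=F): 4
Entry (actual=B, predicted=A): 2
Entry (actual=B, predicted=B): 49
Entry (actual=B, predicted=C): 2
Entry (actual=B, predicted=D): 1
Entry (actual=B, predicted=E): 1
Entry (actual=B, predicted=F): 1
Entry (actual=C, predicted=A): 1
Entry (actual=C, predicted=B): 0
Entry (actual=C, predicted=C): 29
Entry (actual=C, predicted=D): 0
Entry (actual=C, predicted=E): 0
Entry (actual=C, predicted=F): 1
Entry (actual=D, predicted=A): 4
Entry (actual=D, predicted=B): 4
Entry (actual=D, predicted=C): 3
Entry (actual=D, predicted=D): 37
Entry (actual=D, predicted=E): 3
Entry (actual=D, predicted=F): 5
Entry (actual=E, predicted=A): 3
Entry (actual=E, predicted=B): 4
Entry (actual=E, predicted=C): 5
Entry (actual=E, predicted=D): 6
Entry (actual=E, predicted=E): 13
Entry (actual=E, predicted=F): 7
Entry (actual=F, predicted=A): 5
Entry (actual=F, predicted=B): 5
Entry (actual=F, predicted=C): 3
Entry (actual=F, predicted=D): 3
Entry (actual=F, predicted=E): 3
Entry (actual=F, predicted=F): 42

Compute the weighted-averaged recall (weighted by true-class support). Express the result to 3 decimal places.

0.733

Per-class recall (TP/(TP+FN)):
  A: TP=50, FN=1+1+1+1+4=8 → 50/58 = 0.8621
  B: TP=49, FN=2+2+1+1+1=7 → 49/56 = 0.8750
  C: TP=29, FN=1+0+0+0+1=2 → 29/31 = 0.9355
  D: TP=37, FN=4+4+3+3+5=19 → 37/56 = 0.6607
  E: TP=13, FN=3+4+5+6+7=25 → 13/38 = 0.3421
  F: TP=42, FN=5+5+3+3+3=19 → 42/61 = 0.6885
Weighted-recall = Σ (supportᵢ/N)·recallᵢ with N=300: (58/300)·0.8621 + (56/300)·0.8750 + (31/300)·0.9355 + (56/300)·0.6607 + (38/300)·0.3421 + (61/300)·0.6885 = 0.733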